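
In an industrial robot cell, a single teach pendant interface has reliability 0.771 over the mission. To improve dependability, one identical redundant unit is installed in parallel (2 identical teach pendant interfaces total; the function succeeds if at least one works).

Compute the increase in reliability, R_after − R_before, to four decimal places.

R_before = 0.771
R_after = 1 − (1 − 0.771)^2 = 0.9476
ΔR = 0.9476 − 0.771 = 0.1766

0.1766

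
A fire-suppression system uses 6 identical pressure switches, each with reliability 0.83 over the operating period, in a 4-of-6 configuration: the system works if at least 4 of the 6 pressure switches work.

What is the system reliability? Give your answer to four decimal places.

R = Σ_{i=4}^{6} C(6,i) p^i (1−p)^{6−i} with p = 0.83
C(6,4)·0.83^4·0.17^2 = 0.205732
C(6,5)·0.83^5·0.17^1 = 0.401782
C(6,6)·0.83^6·0.17^0 = 0.326940
Sum = 0.9345

0.9345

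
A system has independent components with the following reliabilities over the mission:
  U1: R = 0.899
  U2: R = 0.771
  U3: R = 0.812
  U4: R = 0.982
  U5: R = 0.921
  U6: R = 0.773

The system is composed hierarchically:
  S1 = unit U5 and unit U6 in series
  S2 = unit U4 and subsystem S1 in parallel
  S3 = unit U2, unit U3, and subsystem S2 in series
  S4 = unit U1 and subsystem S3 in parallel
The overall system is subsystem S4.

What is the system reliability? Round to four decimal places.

0.9619

Series (U5 and U6): 0.921000 × 0.773000 = 0.711933
Parallel (U4 and [0.711933]): 1 − (1 − 0.982000)(1 − 0.711933) = 0.994815
Series (U2, U3, and [0.994815]): 0.771000 × 0.812000 × 0.994815 = 0.622806
Parallel (U1 and [0.622806]): 1 − (1 − 0.899000)(1 − 0.622806) = 0.9619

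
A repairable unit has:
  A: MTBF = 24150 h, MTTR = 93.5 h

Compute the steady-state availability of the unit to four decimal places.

A(A) = MTBF/(MTBF+MTTR) = 24150/(24150+93.5) = 0.9961

0.9961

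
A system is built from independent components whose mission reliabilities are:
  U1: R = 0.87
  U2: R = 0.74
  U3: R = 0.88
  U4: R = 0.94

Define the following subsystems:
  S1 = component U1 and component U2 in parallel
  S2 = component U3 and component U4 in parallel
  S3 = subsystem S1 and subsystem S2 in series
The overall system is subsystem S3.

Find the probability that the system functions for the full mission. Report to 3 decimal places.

0.959

Parallel (U1 and U2): 1 − (1 − 0.87000)(1 − 0.74000) = 0.96620
Parallel (U3 and U4): 1 − (1 − 0.88000)(1 − 0.94000) = 0.99280
Series ([0.96620] and [0.99280]): 0.96620 × 0.99280 = 0.959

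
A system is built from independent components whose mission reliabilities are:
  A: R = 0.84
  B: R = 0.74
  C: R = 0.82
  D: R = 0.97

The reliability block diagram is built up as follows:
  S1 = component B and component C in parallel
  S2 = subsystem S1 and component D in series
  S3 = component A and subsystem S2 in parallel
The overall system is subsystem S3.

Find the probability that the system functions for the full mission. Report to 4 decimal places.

Parallel (B and C): 1 − (1 − 0.740000)(1 − 0.820000) = 0.953200
Series ([0.953200] and D): 0.953200 × 0.970000 = 0.924604
Parallel (A and [0.924604]): 1 − (1 − 0.840000)(1 − 0.924604) = 0.9879

0.9879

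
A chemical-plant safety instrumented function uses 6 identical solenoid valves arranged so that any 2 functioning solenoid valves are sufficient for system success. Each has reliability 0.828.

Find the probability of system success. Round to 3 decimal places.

R = Σ_{i=2}^{6} C(6,i) p^i (1−p)^{6−i} with p = 0.828
C(6,2)·0.828^2·0.172^4 = 0.00900
C(6,3)·0.828^3·0.172^3 = 0.05777
C(6,4)·0.828^4·0.172^2 = 0.20858
C(6,5)·0.828^5·0.172^1 = 0.40163
C(6,6)·0.828^6·0.172^0 = 0.32224
Sum = 0.999

0.999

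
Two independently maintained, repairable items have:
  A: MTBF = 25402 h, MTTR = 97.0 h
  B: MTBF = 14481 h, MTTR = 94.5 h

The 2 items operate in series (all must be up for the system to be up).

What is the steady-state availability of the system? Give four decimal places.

0.9897

A(A) = MTBF/(MTBF+MTTR) = 25402/(25402+97.0) = 0.996196
A(B) = MTBF/(MTBF+MTTR) = 14481/(14481+94.5) = 0.993517
Series availability: 0.996196 × 0.993517 = 0.9897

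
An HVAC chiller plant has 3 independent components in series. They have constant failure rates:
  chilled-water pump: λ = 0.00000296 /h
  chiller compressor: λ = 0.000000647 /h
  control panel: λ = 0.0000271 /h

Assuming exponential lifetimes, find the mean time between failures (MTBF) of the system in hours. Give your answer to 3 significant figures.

32600

Series of exponential components: λ_sys = Σ λ_i
λ_sys = 0.00000296 + 0.000000647 + 0.0000271 = 3.0707e-05 /h
MTBF = 1 / λ_sys = 32600 h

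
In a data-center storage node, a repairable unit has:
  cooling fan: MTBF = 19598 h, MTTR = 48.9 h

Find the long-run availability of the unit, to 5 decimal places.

0.99751

A(cooling fan) = MTBF/(MTBF+MTTR) = 19598/(19598+48.9) = 0.99751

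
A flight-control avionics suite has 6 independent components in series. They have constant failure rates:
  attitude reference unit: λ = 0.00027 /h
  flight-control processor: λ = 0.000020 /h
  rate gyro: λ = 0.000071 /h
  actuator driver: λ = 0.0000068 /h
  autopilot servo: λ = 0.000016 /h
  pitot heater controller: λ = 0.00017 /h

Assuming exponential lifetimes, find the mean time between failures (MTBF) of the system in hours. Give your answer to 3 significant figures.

Series of exponential components: λ_sys = Σ λ_i
λ_sys = 0.00027 + 0.000020 + 0.000071 + 0.0000068 + 0.000016 + 0.00017 = 5.5380e-04 /h
MTBF = 1 / λ_sys = 1810 h

1810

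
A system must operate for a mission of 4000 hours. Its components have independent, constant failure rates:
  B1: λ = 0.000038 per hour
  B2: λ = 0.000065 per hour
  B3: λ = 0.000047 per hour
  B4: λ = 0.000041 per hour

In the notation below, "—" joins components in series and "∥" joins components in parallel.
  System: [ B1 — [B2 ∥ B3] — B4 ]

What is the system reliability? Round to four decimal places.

0.7005

R(B1) = exp(−0.000038 × 4000) = 0.858988
R(B2) = exp(−0.000065 × 4000) = 0.771052
R(B3) = exp(−0.000047 × 4000) = 0.828615
R(B4) = exp(−0.000041 × 4000) = 0.848742
Parallel (B2 and B3): 1 − (1 − 0.771052)(1 − 0.828615) = 0.960762
Series (B1, [0.960762], and B4): 0.858988 × 0.960762 × 0.848742 = 0.7005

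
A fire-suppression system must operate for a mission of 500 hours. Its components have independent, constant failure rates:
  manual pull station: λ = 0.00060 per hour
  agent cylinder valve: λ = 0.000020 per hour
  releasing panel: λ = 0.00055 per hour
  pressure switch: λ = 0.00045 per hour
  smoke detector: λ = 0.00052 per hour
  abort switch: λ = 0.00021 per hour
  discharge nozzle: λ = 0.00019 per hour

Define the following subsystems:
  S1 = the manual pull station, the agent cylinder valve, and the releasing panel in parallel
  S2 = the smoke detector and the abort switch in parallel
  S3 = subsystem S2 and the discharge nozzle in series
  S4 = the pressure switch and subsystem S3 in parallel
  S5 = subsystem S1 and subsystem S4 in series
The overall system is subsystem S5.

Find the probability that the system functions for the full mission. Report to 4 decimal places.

0.9770

R(manual pull station) = exp(−0.00060 × 500) = 0.740818
R(agent cylinder valve) = exp(−0.000020 × 500) = 0.990050
R(releasing panel) = exp(−0.00055 × 500) = 0.759572
R(pressure switch) = exp(−0.00045 × 500) = 0.798516
R(smoke detector) = exp(−0.00052 × 500) = 0.771052
R(abort switch) = exp(−0.00021 × 500) = 0.900325
R(discharge nozzle) = exp(−0.00019 × 500) = 0.909373
Parallel (manual pull station, agent cylinder valve, and releasing panel): 1 − (1 − 0.740818)(1 − 0.990050)(1 − 0.759572) = 0.999380
Parallel (smoke detector and abort switch): 1 − (1 − 0.771052)(1 − 0.900325) = 0.977180
Series ([0.977180] and discharge nozzle): 0.977180 × 0.909373 = 0.888621
Parallel (pressure switch and [0.888621]): 1 − (1 − 0.798516)(1 − 0.888621) = 0.977559
Series ([0.999380] and [0.977559]): 0.999380 × 0.977559 = 0.9770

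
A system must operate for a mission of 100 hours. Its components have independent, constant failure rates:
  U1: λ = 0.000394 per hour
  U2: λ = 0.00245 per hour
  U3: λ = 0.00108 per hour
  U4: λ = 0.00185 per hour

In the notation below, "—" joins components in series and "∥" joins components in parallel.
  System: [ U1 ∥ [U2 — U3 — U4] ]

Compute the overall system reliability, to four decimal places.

R(U1) = exp(−0.000394 × 100) = 0.961366
R(U2) = exp(−0.00245 × 100) = 0.782705
R(U3) = exp(−0.00108 × 100) = 0.897628
R(U4) = exp(−0.00185 × 100) = 0.831104
Series (U2, U3, and U4): 0.782705 × 0.897628 × 0.831104 = 0.583915
Parallel (U1 and [0.583915]): 1 − (1 − 0.961366)(1 − 0.583915) = 0.9839

0.9839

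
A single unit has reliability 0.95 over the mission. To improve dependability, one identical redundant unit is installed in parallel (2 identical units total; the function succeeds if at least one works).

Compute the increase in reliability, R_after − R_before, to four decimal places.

R_before = 0.95
R_after = 1 − (1 − 0.95)^2 = 0.9975
ΔR = 0.9975 − 0.95 = 0.0475

0.0475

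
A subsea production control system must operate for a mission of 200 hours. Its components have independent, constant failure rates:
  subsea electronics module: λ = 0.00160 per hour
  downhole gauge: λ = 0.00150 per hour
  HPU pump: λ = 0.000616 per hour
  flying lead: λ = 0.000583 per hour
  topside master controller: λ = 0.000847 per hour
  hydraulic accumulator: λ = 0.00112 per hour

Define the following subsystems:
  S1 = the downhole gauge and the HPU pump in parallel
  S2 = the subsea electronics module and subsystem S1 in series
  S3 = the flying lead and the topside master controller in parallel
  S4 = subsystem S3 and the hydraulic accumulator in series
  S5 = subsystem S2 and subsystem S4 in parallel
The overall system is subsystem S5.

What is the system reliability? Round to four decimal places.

R(subsea electronics module) = exp(−0.00160 × 200) = 0.726149
R(downhole gauge) = exp(−0.00150 × 200) = 0.740818
R(HPU pump) = exp(−0.000616 × 200) = 0.884087
R(flying lead) = exp(−0.000583 × 200) = 0.889941
R(topside master controller) = exp(−0.000847 × 200) = 0.844171
R(hydraulic accumulator) = exp(−0.00112 × 200) = 0.799315
Parallel (downhole gauge and HPU pump): 1 − (1 − 0.740818)(1 − 0.884087) = 0.969957
Series (subsea electronics module and [0.969957]): 0.726149 × 0.969957 = 0.704333
Parallel (flying lead and topside master controller): 1 − (1 − 0.889941)(1 − 0.844171) = 0.982850
Series ([0.982850] and hydraulic accumulator): 0.982850 × 0.799315 = 0.785607
Parallel ([0.704333] and [0.785607]): 1 − (1 − 0.704333)(1 − 0.785607) = 0.9366

0.9366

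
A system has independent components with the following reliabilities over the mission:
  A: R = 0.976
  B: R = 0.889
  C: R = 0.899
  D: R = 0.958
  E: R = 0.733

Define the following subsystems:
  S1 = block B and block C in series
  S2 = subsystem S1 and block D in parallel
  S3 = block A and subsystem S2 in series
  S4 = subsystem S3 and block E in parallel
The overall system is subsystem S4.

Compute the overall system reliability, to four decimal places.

0.9914

Series (B and C): 0.889000 × 0.899000 = 0.799211
Parallel ([0.799211] and D): 1 − (1 − 0.799211)(1 − 0.958000) = 0.991567
Series (A and [0.991567]): 0.976000 × 0.991567 = 0.967769
Parallel ([0.967769] and E): 1 − (1 − 0.967769)(1 − 0.733000) = 0.9914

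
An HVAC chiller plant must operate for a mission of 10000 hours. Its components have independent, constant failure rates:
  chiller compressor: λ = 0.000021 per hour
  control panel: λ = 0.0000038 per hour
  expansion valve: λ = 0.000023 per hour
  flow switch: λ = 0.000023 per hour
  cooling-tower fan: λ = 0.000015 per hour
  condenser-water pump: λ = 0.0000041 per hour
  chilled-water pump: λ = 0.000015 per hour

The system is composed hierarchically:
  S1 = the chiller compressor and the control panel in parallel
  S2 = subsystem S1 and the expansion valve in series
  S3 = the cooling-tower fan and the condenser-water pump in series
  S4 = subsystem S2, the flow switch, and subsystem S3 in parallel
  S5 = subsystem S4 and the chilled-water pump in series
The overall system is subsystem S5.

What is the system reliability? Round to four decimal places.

R(chiller compressor) = exp(−0.000021 × 10000) = 0.810584
R(control panel) = exp(−0.0000038 × 10000) = 0.962713
R(expansion valve) = exp(−0.000023 × 10000) = 0.794534
R(flow switch) = exp(−0.000023 × 10000) = 0.794534
R(cooling-tower fan) = exp(−0.000015 × 10000) = 0.860708
R(condenser-water pump) = exp(−0.0000041 × 10000) = 0.959829
R(chilled-water pump) = exp(−0.000015 × 10000) = 0.860708
Parallel (chiller compressor and control panel): 1 − (1 − 0.810584)(1 − 0.962713) = 0.992937
Series ([0.992937] and expansion valve): 0.992937 × 0.794534 = 0.788922
Series (cooling-tower fan and condenser-water pump): 0.860708 × 0.959829 = 0.826132
Parallel ([0.788922], flow switch, and [0.826132]): 1 − (1 − 0.788922)(1 − 0.794534)(1 − 0.826132) = 0.992459
Series ([0.992459] and chilled-water pump): 0.992459 × 0.860708 = 0.8542

0.8542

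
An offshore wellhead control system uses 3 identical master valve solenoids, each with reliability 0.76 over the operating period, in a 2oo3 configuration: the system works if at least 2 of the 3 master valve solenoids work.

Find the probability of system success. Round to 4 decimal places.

R = Σ_{i=2}^{3} C(3,i) p^i (1−p)^{3−i} with p = 0.76
C(3,2)·0.76^2·0.24^1 = 0.415872
C(3,3)·0.76^3·0.24^0 = 0.438976
Sum = 0.8548

0.8548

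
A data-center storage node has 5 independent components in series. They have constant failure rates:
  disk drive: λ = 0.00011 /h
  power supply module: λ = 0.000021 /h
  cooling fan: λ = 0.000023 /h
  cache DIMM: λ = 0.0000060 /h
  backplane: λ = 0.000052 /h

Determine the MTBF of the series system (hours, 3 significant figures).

4720

Series of exponential components: λ_sys = Σ λ_i
λ_sys = 0.00011 + 0.000021 + 0.000023 + 0.0000060 + 0.000052 = 2.1200e-04 /h
MTBF = 1 / λ_sys = 4720 h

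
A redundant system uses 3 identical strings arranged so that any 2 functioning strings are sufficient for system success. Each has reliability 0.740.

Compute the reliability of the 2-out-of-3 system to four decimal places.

0.8324

R = Σ_{i=2}^{3} C(3,i) p^i (1−p)^{3−i} with p = 0.740
C(3,2)·0.740^2·0.260^1 = 0.427128
C(3,3)·0.740^3·0.260^0 = 0.405224
Sum = 0.8324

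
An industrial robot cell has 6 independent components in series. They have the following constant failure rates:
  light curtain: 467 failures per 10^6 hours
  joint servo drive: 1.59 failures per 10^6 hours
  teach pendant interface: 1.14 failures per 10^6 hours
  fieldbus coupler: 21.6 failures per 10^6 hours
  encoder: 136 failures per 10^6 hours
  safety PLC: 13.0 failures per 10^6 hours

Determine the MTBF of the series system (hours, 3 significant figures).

1560

Series of exponential components: λ_sys = Σ λ_i
λ_sys = 0.000467 + 0.00000159 + 0.00000114 + 0.0000216 + 0.000136 + 0.0000130 = 6.4033e-04 /h
MTBF = 1 / λ_sys = 1560 h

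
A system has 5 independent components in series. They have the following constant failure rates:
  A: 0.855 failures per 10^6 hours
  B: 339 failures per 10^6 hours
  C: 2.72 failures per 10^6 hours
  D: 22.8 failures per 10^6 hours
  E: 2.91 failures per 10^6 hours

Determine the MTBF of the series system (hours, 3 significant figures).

Series of exponential components: λ_sys = Σ λ_i
λ_sys = 0.000000855 + 0.000339 + 0.00000272 + 0.0000228 + 0.00000291 = 3.6828e-04 /h
MTBF = 1 / λ_sys = 2720 h

2720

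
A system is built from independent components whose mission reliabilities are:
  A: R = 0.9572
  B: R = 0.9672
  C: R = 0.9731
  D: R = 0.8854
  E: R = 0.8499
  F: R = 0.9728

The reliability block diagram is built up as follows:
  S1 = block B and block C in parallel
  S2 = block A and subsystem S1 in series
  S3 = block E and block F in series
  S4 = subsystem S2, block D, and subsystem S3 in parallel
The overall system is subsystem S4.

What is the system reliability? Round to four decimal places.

0.9991

Parallel (B and C): 1 − (1 − 0.967200)(1 − 0.973100) = 0.999118
Series (A and [0.999118]): 0.957200 × 0.999118 = 0.956356
Series (E and F): 0.849900 × 0.972800 = 0.826783
Parallel ([0.956356], D, and [0.826783]): 1 − (1 − 0.956356)(1 − 0.885400)(1 − 0.826783) = 0.9991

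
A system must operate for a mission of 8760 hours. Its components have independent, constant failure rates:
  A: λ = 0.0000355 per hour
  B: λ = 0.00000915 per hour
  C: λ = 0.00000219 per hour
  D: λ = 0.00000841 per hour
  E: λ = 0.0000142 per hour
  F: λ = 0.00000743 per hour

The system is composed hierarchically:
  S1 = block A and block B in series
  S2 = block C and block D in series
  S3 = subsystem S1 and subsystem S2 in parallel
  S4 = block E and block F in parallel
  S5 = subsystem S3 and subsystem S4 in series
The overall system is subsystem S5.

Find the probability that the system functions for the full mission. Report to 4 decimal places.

0.9641

R(A) = exp(−0.0000355 × 8760) = 0.732729
R(B) = exp(−0.00000915 × 8760) = 0.922974
R(C) = exp(−0.00000219 × 8760) = 0.980998
R(D) = exp(−0.00000841 × 8760) = 0.928977
R(E) = exp(−0.0000142 × 8760) = 0.883034
R(F) = exp(−0.00000743 × 8760) = 0.936986
Series (A and B): 0.732729 × 0.922974 = 0.676290
Series (C and D): 0.980998 × 0.928977 = 0.911325
Parallel ([0.676290] and [0.911325]): 1 − (1 − 0.676290)(1 − 0.911325) = 0.971295
Parallel (E and F): 1 − (1 − 0.883034)(1 − 0.936986) = 0.992630
Series ([0.971295] and [0.992630]): 0.971295 × 0.992630 = 0.9641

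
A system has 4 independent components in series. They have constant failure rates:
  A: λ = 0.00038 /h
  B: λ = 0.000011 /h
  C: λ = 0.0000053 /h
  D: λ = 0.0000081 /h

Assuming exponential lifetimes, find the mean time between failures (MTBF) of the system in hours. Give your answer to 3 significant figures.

Series of exponential components: λ_sys = Σ λ_i
λ_sys = 0.00038 + 0.000011 + 0.0000053 + 0.0000081 = 4.0440e-04 /h
MTBF = 1 / λ_sys = 2470 h

2470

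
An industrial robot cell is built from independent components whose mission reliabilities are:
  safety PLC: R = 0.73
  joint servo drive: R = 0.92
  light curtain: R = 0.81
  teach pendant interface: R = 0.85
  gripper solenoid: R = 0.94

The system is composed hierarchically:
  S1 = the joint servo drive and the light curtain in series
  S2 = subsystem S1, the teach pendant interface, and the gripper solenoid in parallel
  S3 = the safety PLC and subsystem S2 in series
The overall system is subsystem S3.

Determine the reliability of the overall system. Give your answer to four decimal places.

0.7283

Series (joint servo drive and light curtain): 0.920000 × 0.810000 = 0.745200
Parallel ([0.745200], teach pendant interface, and gripper solenoid): 1 − (1 − 0.745200)(1 − 0.850000)(1 − 0.940000) = 0.997707
Series (safety PLC and [0.997707]): 0.730000 × 0.997707 = 0.7283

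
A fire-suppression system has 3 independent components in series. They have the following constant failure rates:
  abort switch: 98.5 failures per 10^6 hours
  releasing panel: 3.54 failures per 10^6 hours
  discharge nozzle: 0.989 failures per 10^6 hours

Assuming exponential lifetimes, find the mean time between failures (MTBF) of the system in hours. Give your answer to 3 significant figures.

9710

Series of exponential components: λ_sys = Σ λ_i
λ_sys = 0.0000985 + 0.00000354 + 0.000000989 = 1.0303e-04 /h
MTBF = 1 / λ_sys = 9710 h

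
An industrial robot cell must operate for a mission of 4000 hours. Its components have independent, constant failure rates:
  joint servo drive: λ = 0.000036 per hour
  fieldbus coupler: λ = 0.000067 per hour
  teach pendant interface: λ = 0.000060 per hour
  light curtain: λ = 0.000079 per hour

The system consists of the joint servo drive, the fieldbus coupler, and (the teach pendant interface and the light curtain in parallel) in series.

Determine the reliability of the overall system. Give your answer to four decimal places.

0.6240

R(joint servo drive) = exp(−0.000036 × 4000) = 0.865888
R(fieldbus coupler) = exp(−0.000067 × 4000) = 0.764908
R(teach pendant interface) = exp(−0.000060 × 4000) = 0.786628
R(light curtain) = exp(−0.000079 × 4000) = 0.729059
Parallel (teach pendant interface and light curtain): 1 − (1 − 0.786628)(1 − 0.729059) = 0.942189
Series (joint servo drive, fieldbus coupler, and [0.942189]): 0.865888 × 0.764908 × 0.942189 = 0.6240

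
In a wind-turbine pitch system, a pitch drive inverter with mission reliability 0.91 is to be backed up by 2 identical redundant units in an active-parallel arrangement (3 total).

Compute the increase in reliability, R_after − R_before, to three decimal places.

0.089

R_before = 0.91
R_after = 1 − (1 − 0.91)^3 = 0.999
ΔR = 0.999 − 0.91 = 0.089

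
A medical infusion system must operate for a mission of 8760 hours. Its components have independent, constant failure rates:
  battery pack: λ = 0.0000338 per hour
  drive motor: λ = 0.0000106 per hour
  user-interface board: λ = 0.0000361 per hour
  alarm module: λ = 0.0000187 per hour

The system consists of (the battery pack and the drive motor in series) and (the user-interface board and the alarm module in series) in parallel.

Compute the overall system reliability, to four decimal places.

0.8772

R(battery pack) = exp(−0.0000338 × 8760) = 0.743722
R(drive motor) = exp(−0.0000106 × 8760) = 0.911325
R(user-interface board) = exp(−0.0000361 × 8760) = 0.728887
R(alarm module) = exp(−0.0000187 × 8760) = 0.848902
Series (battery pack and drive motor): 0.743722 × 0.911325 = 0.677772
Series (user-interface board and alarm module): 0.728887 × 0.848902 = 0.618754
Parallel ([0.677772] and [0.618754]): 1 − (1 − 0.677772)(1 − 0.618754) = 0.8772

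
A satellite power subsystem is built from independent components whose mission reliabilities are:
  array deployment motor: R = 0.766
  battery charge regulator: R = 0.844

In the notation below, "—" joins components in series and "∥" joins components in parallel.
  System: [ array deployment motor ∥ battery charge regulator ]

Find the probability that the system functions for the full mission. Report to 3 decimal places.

0.963

Parallel (array deployment motor and battery charge regulator): 1 − (1 − 0.76600)(1 − 0.84400) = 0.963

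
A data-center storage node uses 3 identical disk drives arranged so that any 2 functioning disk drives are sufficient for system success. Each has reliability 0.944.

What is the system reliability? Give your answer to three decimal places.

R = Σ_{i=2}^{3} C(3,i) p^i (1−p)^{3−i} with p = 0.944
C(3,2)·0.944^2·0.056^1 = 0.14971
C(3,3)·0.944^3·0.056^0 = 0.84123
Sum = 0.991

0.991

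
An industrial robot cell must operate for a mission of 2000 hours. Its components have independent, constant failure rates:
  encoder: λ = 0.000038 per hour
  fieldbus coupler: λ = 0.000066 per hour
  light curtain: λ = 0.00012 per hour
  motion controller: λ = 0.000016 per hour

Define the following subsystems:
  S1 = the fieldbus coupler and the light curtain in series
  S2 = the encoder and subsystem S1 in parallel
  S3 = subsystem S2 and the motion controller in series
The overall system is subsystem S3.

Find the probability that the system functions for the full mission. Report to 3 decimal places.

0.946

R(encoder) = exp(−0.000038 × 2000) = 0.92682
R(fieldbus coupler) = exp(−0.000066 × 2000) = 0.87634
R(light curtain) = exp(−0.00012 × 2000) = 0.78663
R(motion controller) = exp(−0.000016 × 2000) = 0.96851
Series (fieldbus coupler and light curtain): 0.87634 × 0.78663 = 0.68936
Parallel (encoder and [0.68936]): 1 − (1 − 0.92682)(1 − 0.68936) = 0.97727
Series ([0.97727] and motion controller): 0.97727 × 0.96851 = 0.946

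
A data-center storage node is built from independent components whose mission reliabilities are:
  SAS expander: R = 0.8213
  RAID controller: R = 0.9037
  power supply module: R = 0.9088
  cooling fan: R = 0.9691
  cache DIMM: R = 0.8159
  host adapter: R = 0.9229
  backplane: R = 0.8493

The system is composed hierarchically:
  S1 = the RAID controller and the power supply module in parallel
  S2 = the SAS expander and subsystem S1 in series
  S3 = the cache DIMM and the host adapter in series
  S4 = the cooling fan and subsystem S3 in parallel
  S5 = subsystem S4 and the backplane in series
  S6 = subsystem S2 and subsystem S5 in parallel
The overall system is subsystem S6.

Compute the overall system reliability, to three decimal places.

0.971

Parallel (RAID controller and power supply module): 1 − (1 − 0.90370)(1 − 0.90880) = 0.99122
Series (SAS expander and [0.99122]): 0.82130 × 0.99122 = 0.81409
Series (cache DIMM and host adapter): 0.81590 × 0.92290 = 0.75299
Parallel (cooling fan and [0.75299]): 1 − (1 − 0.96910)(1 − 0.75299) = 0.99237
Series ([0.99237] and backplane): 0.99237 × 0.84930 = 0.84282
Parallel ([0.81409] and [0.84282]): 1 − (1 − 0.81409)(1 − 0.84282) = 0.971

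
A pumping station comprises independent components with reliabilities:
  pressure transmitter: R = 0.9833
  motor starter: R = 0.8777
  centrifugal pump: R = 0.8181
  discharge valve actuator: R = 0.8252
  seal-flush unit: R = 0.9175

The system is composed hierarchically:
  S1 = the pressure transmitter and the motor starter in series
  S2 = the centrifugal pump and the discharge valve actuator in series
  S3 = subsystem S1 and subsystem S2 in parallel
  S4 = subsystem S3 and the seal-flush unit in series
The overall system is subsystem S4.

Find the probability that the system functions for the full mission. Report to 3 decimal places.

0.877

Series (pressure transmitter and motor starter): 0.98330 × 0.87770 = 0.86304
Series (centrifugal pump and discharge valve actuator): 0.81810 × 0.82520 = 0.67510
Parallel ([0.86304] and [0.67510]): 1 − (1 − 0.86304)(1 − 0.67510) = 0.95550
Series ([0.95550] and seal-flush unit): 0.95550 × 0.91750 = 0.877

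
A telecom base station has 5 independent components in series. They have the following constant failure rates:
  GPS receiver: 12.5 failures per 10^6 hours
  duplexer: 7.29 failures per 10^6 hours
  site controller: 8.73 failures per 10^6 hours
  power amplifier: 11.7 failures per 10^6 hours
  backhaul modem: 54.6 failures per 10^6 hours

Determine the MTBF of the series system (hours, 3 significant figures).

Series of exponential components: λ_sys = Σ λ_i
λ_sys = 0.0000125 + 0.00000729 + 0.00000873 + 0.0000117 + 0.0000546 = 9.4820e-05 /h
MTBF = 1 / λ_sys = 10500 h

10500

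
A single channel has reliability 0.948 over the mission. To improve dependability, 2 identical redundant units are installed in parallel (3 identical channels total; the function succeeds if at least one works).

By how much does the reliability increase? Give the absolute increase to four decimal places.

R_before = 0.948
R_after = 1 − (1 − 0.948)^3 = 0.9999
ΔR = 0.9999 − 0.948 = 0.0519

0.0519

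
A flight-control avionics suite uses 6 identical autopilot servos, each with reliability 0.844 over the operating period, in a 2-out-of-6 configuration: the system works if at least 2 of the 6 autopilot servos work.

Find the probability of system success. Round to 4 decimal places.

0.9995

R = Σ_{i=2}^{6} C(6,i) p^i (1−p)^{6−i} with p = 0.844
C(6,2)·0.844^2·0.156^4 = 0.006328
C(6,3)·0.844^3·0.156^3 = 0.045649
C(6,4)·0.844^4·0.156^2 = 0.185230
C(6,5)·0.844^5·0.156^1 = 0.400856
C(6,6)·0.844^6·0.156^0 = 0.361455
Sum = 0.9995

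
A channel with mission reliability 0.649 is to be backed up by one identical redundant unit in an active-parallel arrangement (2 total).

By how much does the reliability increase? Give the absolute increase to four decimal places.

0.2278

R_before = 0.649
R_after = 1 − (1 − 0.649)^2 = 0.8768
ΔR = 0.8768 − 0.649 = 0.2278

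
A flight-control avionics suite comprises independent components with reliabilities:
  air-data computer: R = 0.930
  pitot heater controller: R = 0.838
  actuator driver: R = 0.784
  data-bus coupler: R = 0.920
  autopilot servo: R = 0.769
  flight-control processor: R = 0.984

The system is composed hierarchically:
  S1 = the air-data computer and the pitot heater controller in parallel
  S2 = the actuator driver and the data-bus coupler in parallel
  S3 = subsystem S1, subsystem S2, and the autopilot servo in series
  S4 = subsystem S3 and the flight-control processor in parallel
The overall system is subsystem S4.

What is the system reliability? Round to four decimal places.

0.9960

Parallel (air-data computer and pitot heater controller): 1 − (1 − 0.930000)(1 − 0.838000) = 0.988660
Parallel (actuator driver and data-bus coupler): 1 − (1 − 0.784000)(1 − 0.920000) = 0.982720
Series ([0.988660], [0.982720], and autopilot servo): 0.988660 × 0.982720 × 0.769000 = 0.747142
Parallel ([0.747142] and flight-control processor): 1 − (1 − 0.747142)(1 − 0.984000) = 0.9960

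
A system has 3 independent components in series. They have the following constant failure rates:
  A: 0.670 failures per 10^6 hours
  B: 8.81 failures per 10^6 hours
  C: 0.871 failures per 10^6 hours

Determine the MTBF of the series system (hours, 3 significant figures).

96600

Series of exponential components: λ_sys = Σ λ_i
λ_sys = 0.000000670 + 0.00000881 + 0.000000871 = 1.0351e-05 /h
MTBF = 1 / λ_sys = 96600 h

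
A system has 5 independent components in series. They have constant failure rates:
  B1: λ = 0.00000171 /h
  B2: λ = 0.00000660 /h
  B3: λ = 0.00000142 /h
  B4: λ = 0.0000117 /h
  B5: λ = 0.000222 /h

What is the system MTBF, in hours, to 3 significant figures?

Series of exponential components: λ_sys = Σ λ_i
λ_sys = 0.00000171 + 0.00000660 + 0.00000142 + 0.0000117 + 0.000222 = 2.4343e-04 /h
MTBF = 1 / λ_sys = 4110 h

4110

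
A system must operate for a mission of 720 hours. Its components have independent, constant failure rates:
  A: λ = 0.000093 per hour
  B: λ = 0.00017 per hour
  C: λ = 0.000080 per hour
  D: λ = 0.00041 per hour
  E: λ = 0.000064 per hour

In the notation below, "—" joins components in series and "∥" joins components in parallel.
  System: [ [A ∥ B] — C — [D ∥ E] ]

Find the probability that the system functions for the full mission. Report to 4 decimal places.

0.9262

R(A) = exp(−0.000093 × 720) = 0.935233
R(B) = exp(−0.00017 × 720) = 0.884794
R(C) = exp(−0.000080 × 720) = 0.944027
R(D) = exp(−0.00041 × 720) = 0.744383
R(E) = exp(−0.000064 × 720) = 0.954966
Parallel (A and B): 1 − (1 − 0.935233)(1 − 0.884794) = 0.992538
Parallel (D and E): 1 − (1 − 0.744383)(1 − 0.954966) = 0.988489
Series ([0.992538], C, and [0.988489]): 0.992538 × 0.944027 × 0.988489 = 0.9262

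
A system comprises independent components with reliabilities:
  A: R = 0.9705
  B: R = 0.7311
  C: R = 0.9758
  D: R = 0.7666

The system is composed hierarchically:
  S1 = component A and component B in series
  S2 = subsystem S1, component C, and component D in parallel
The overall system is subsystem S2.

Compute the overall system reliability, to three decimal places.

0.998

Series (A and B): 0.97050 × 0.73110 = 0.70953
Parallel ([0.70953], C, and D): 1 − (1 − 0.70953)(1 − 0.97580)(1 − 0.76660) = 0.998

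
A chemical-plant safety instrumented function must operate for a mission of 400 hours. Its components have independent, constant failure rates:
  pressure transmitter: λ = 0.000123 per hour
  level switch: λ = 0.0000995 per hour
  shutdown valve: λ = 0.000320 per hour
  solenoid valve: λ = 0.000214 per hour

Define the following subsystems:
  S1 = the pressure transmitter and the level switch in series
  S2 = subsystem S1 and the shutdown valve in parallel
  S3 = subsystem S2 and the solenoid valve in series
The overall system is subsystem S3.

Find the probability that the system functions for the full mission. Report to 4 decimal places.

R(pressure transmitter) = exp(−0.000123 × 400) = 0.951991
R(level switch) = exp(−0.0000995 × 400) = 0.960982
R(shutdown valve) = exp(−0.000320 × 400) = 0.879853
R(solenoid valve) = exp(−0.000214 × 400) = 0.917961
Series (pressure transmitter and level switch): 0.951991 × 0.960982 = 0.914846
Parallel ([0.914846] and shutdown valve): 1 − (1 − 0.914846)(1 − 0.879853) = 0.989769
Series ([0.989769] and solenoid valve): 0.989769 × 0.917961 = 0.9086

0.9086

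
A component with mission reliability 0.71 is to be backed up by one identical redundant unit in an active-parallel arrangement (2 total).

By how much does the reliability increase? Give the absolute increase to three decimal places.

R_before = 0.71
R_after = 1 − (1 − 0.71)^2 = 0.916
ΔR = 0.916 − 0.71 = 0.206

0.206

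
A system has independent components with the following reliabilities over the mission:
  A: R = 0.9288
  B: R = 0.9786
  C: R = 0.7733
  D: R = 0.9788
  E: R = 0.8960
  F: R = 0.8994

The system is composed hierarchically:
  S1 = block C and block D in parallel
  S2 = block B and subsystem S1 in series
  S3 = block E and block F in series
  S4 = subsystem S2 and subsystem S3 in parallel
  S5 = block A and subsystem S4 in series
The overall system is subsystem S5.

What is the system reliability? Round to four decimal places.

Parallel (C and D): 1 − (1 − 0.773300)(1 − 0.978800) = 0.995194
Series (B and [0.995194]): 0.978600 × 0.995194 = 0.973897
Series (E and F): 0.896000 × 0.899400 = 0.805862
Parallel ([0.973897] and [0.805862]): 1 − (1 − 0.973897)(1 − 0.805862) = 0.994932
Series (A and [0.994932]): 0.928800 × 0.994932 = 0.9241

0.9241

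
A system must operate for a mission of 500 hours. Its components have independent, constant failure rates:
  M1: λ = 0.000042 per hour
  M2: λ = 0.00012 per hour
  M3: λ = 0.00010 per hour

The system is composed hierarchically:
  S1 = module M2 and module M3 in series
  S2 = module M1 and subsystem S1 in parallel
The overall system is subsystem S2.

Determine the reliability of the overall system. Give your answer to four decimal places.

0.9978

R(M1) = exp(−0.000042 × 500) = 0.979219
R(M2) = exp(−0.00012 × 500) = 0.941765
R(M3) = exp(−0.00010 × 500) = 0.951229
Series (M2 and M3): 0.941765 × 0.951229 = 0.895834
Parallel (M1 and [0.895834]): 1 − (1 − 0.979219)(1 − 0.895834) = 0.9978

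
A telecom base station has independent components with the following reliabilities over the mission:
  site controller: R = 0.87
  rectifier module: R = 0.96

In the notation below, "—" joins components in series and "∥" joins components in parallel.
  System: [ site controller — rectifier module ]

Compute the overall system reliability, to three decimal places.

Series (site controller and rectifier module): 0.87000 × 0.96000 = 0.835

0.835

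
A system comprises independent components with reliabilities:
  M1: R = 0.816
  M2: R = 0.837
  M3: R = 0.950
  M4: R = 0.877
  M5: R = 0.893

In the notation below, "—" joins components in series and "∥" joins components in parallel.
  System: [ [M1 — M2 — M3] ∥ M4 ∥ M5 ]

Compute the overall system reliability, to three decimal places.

Series (M1, M2, and M3): 0.81600 × 0.83700 × 0.95000 = 0.64884
Parallel ([0.64884], M4, and M5): 1 − (1 − 0.64884)(1 − 0.87700)(1 − 0.89300) = 0.995

0.995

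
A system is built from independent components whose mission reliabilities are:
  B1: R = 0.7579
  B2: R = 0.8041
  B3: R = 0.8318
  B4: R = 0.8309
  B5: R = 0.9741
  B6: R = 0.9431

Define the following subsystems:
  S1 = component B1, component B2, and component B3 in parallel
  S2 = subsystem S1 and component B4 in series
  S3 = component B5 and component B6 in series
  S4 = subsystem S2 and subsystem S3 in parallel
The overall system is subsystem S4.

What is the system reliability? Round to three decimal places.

Parallel (B1, B2, and B3): 1 − (1 − 0.75790)(1 − 0.80410)(1 − 0.83180) = 0.99202
Series ([0.99202] and B4): 0.99202 × 0.83090 = 0.82427
Series (B5 and B6): 0.97410 × 0.94310 = 0.91867
Parallel ([0.82427] and [0.91867]): 1 − (1 − 0.82427)(1 − 0.91867) = 0.986

0.986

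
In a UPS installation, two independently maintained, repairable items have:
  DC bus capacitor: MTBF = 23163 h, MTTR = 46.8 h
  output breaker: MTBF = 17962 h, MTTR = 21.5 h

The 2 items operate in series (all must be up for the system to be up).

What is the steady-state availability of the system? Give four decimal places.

0.9968

A(DC bus capacitor) = MTBF/(MTBF+MTTR) = 23163/(23163+46.8) = 0.997984
A(output breaker) = MTBF/(MTBF+MTTR) = 17962/(17962+21.5) = 0.998804
Series availability: 0.997984 × 0.998804 = 0.9968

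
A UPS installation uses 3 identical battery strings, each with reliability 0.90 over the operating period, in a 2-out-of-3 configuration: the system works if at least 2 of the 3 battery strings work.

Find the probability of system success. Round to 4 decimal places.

0.9720

R = Σ_{i=2}^{3} C(3,i) p^i (1−p)^{3−i} with p = 0.90
C(3,2)·0.90^2·0.10^1 = 0.243000
C(3,3)·0.90^3·0.10^0 = 0.729000
Sum = 0.9720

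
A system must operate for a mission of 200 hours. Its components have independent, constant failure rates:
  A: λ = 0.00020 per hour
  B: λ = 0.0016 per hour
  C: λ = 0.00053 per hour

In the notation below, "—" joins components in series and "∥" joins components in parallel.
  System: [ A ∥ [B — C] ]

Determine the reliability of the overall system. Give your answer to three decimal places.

0.986

R(A) = exp(−0.00020 × 200) = 0.96079
R(B) = exp(−0.0016 × 200) = 0.72615
R(C) = exp(−0.00053 × 200) = 0.89942
Series (B and C): 0.72615 × 0.89942 = 0.65311
Parallel (A and [0.65311]): 1 − (1 − 0.96079)(1 − 0.65311) = 0.986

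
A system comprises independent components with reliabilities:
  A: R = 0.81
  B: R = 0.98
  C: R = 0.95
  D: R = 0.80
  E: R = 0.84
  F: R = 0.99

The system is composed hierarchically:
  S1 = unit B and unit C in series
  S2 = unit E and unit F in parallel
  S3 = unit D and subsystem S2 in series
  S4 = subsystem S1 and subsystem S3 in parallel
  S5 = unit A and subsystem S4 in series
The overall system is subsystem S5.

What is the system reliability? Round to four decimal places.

0.7988

Series (B and C): 0.980000 × 0.950000 = 0.931000
Parallel (E and F): 1 − (1 − 0.840000)(1 − 0.990000) = 0.998400
Series (D and [0.998400]): 0.800000 × 0.998400 = 0.798720
Parallel ([0.931000] and [0.798720]): 1 − (1 − 0.931000)(1 − 0.798720) = 0.986112
Series (A and [0.986112]): 0.810000 × 0.986112 = 0.7988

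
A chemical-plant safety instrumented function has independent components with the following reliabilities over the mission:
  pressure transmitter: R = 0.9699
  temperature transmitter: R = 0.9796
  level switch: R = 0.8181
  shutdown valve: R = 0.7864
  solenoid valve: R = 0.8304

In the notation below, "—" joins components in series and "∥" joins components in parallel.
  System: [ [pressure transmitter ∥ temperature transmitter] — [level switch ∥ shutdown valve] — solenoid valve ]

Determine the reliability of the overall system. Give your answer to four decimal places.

0.7976

Parallel (pressure transmitter and temperature transmitter): 1 − (1 − 0.969900)(1 − 0.979600) = 0.999386
Parallel (level switch and shutdown valve): 1 − (1 − 0.818100)(1 − 0.786400) = 0.961146
Series ([0.999386], [0.961146], and solenoid valve): 0.999386 × 0.961146 × 0.830400 = 0.7976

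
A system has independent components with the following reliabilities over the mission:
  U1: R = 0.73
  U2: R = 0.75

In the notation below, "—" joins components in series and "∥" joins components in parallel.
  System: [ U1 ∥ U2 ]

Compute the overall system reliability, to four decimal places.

Parallel (U1 and U2): 1 − (1 − 0.730000)(1 − 0.750000) = 0.9325

0.9325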